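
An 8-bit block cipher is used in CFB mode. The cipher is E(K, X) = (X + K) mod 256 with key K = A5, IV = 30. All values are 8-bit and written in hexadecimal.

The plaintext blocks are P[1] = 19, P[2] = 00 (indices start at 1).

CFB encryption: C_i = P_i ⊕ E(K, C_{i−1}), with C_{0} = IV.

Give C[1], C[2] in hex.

C[1] = CC, C[2] = 71

C[1]: E(K, 30) = D5; 19 ⊕ D5 = CC.
C[2]: E(K, CC) = 71; 00 ⊕ 71 = 71.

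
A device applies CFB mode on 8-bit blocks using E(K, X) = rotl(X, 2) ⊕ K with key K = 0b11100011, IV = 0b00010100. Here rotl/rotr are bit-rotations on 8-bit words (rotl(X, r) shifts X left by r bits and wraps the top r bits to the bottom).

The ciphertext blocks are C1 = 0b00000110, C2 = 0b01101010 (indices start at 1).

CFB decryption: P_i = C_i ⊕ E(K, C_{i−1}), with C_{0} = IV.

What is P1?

P1: E(K, 0b00010100) = 0b10110011; 0b00000110 ⊕ 0b10110011 = 0b10110101.

P1 = 0b10110101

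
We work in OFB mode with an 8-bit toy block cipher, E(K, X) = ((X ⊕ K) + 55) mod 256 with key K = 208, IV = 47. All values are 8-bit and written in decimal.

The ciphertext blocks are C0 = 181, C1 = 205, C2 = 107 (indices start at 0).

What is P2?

P2 = 111

OFB decryption: S_i = E(K, S_{i−1}) with S_{−1} = IV; P_i = C_i ⊕ S_i.
P0: S = E(K, 47) = 54; 181 ⊕ 54 = 131.
P1: S = E(K, 54) = 29; 205 ⊕ 29 = 208.
P2: S = E(K, 29) = 4; 107 ⊕ 4 = 111.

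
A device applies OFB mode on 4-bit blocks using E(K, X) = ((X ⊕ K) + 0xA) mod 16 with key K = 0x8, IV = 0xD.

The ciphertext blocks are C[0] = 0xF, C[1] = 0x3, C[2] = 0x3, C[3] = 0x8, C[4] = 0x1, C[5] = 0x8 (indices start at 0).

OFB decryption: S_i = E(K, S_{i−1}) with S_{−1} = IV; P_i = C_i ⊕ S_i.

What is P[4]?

P[0]: S = E(K, 0xD) = 0xF; 0xF ⊕ 0xF = 0x0.
P[1]: S = E(K, 0xF) = 0x1; 0x3 ⊕ 0x1 = 0x2.
P[2]: S = E(K, 0x1) = 0x3; 0x3 ⊕ 0x3 = 0x0.
P[3]: S = E(K, 0x3) = 0x5; 0x8 ⊕ 0x5 = 0xD.
P[4]: S = E(K, 0x5) = 0x7; 0x1 ⊕ 0x7 = 0x6.

P[4] = 0x6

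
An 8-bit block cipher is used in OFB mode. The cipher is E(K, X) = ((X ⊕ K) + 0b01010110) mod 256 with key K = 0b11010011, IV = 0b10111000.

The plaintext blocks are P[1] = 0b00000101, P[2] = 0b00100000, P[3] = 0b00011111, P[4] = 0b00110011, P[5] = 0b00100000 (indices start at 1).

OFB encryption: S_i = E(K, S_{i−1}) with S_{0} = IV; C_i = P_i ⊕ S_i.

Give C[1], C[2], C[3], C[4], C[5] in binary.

C[1]: S = E(K, 0b10111000) = 0b11000001; 0b00000101 ⊕ 0b11000001 = 0b11000100.
C[2]: S = E(K, 0b11000001) = 0b01101000; 0b00100000 ⊕ 0b01101000 = 0b01001000.
C[3]: S = E(K, 0b01101000) = 0b00010001; 0b00011111 ⊕ 0b00010001 = 0b00001110.
C[4]: S = E(K, 0b00010001) = 0b00011000; 0b00110011 ⊕ 0b00011000 = 0b00101011.
C[5]: S = E(K, 0b00011000) = 0b00100001; 0b00100000 ⊕ 0b00100001 = 0b00000001.

C[1] = 0b11000100, C[2] = 0b01001000, C[3] = 0b00001110, C[4] = 0b00101011, C[5] = 0b00000001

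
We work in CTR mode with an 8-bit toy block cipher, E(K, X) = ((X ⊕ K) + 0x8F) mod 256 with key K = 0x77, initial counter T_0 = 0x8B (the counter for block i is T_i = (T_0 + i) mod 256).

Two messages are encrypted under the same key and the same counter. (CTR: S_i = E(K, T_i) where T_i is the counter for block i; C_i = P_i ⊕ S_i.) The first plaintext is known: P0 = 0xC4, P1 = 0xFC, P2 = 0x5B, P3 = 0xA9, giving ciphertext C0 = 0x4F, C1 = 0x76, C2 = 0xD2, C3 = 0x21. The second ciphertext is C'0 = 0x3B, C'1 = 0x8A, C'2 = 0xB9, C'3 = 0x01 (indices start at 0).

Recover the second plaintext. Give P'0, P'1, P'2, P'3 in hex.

P'0 = 0xB0, P'1 = 0x00, P'2 = 0x30, P'3 = 0x89

In CTR with a reused counter, both messages share the same keystream S_i, so C_i ⊕ C'_i = P_i ⊕ P'_i and thus P'_i = P_i ⊕ C_i ⊕ C'_i.
P'0: 0xC4 ⊕ 0x4F ⊕ 0x3B = 0xB0.
P'1: 0xFC ⊕ 0x76 ⊕ 0x8A = 0x00.
P'2: 0x5B ⊕ 0xD2 ⊕ 0xB9 = 0x30.
P'3: 0xA9 ⊕ 0x21 ⊕ 0x01 = 0x89.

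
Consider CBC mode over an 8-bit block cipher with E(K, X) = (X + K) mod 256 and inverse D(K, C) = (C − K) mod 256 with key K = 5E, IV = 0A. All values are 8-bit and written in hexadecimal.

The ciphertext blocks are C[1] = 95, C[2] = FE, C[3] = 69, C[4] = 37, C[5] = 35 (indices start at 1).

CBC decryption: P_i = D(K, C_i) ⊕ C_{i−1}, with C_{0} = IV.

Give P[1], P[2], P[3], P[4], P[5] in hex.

P[1]: D(K, 95) = 37; 37 ⊕ 0A = 3D.
P[2]: D(K, FE) = A0; A0 ⊕ 95 = 35.
P[3]: D(K, 69) = 0B; 0B ⊕ FE = F5.
P[4]: D(K, 37) = D9; D9 ⊕ 69 = B0.
P[5]: D(K, 35) = D7; D7 ⊕ 37 = E0.

P[1] = 3D, P[2] = 35, P[3] = F5, P[4] = B0, P[5] = E0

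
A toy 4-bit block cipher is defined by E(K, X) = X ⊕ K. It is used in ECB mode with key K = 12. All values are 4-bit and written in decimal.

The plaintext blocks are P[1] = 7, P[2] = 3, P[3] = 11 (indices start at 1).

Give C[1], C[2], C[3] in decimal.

C[1] = 11, C[2] = 15, C[3] = 7

ECB encryption: C_i = E(K, P_i).
C[1]: E(K, 7) = 11.
C[2]: E(K, 3) = 15.
C[3]: E(K, 11) = 7.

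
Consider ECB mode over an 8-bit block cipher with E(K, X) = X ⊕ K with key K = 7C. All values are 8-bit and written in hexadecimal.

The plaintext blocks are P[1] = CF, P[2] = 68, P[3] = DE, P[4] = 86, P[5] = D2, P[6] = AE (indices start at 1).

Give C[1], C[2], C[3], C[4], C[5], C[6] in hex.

C[1] = B3, C[2] = 14, C[3] = A2, C[4] = FA, C[5] = AE, C[6] = D2

ECB encryption: C_i = E(K, P_i).
C[1]: E(K, CF) = B3.
C[2]: E(K, 68) = 14.
C[3]: E(K, DE) = A2.
C[4]: E(K, 86) = FA.
C[5]: E(K, D2) = AE.
C[6]: E(K, AE) = D2.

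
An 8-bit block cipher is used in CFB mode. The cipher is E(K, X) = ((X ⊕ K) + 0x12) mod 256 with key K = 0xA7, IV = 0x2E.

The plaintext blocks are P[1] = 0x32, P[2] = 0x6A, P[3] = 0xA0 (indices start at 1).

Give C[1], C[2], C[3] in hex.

C[1] = 0xA9, C[2] = 0x4A, C[3] = 0x5F

CFB encryption: C_i = P_i ⊕ E(K, C_{i−1}), with C_{0} = IV.
C[1]: E(K, 0x2E) = 0x9B; 0x32 ⊕ 0x9B = 0xA9.
C[2]: E(K, 0xA9) = 0x20; 0x6A ⊕ 0x20 = 0x4A.
C[3]: E(K, 0x4A) = 0xFF; 0xA0 ⊕ 0xFF = 0x5F.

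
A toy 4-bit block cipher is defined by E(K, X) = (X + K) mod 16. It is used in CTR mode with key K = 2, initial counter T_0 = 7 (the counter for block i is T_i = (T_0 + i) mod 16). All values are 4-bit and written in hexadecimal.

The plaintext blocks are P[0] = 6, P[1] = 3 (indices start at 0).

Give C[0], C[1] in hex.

CTR encryption: S_i = E(K, T_i) where T_i is the counter for block i; C_i = P_i ⊕ S_i.
C[0]: T = 7, S = E(K, T) = 9; 6 ⊕ 9 = F.
C[1]: T = 8, S = E(K, T) = A; 3 ⊕ A = 9.

C[0] = F, C[1] = 9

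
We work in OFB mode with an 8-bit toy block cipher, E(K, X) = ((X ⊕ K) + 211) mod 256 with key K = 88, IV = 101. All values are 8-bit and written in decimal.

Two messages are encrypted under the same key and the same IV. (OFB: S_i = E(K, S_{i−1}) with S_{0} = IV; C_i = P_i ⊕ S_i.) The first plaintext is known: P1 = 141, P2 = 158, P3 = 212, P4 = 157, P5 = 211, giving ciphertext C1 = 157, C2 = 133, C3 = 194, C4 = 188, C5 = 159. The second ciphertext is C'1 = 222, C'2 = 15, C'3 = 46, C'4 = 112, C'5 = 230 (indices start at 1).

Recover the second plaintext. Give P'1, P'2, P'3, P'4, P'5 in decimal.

In OFB with a reused IV, both messages share the same keystream S_i, so C_i ⊕ C'_i = P_i ⊕ P'_i and thus P'_i = P_i ⊕ C_i ⊕ C'_i.
P'1: 141 ⊕ 157 ⊕ 222 = 206.
P'2: 158 ⊕ 133 ⊕ 15 = 20.
P'3: 212 ⊕ 194 ⊕ 46 = 56.
P'4: 157 ⊕ 188 ⊕ 112 = 81.
P'5: 211 ⊕ 159 ⊕ 230 = 170.

P'1 = 206, P'2 = 20, P'3 = 56, P'4 = 81, P'5 = 170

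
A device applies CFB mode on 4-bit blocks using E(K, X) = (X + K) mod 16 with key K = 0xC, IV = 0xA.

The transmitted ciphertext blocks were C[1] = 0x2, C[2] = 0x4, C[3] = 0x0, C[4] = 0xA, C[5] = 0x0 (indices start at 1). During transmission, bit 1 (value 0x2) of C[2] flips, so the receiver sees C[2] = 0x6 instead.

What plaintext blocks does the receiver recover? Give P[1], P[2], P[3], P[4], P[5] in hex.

CFB decryption: P_i = C_i ⊕ E(K, C_{i−1}), with C_{0} = IV.
Only C[2] changed, to 0x6. In CFB, a change in C_i flips the same bit in P_i and garbles P_{i+1}. Decrypting the received ciphertext:
P[1]: E(K, 0xA) = 0x6; 0x2 ⊕ 0x6 = 0x4.
P[2]: E(K, 0x2) = 0xE; 0x6 ⊕ 0xE = 0x8.
P[3]: E(K, 0x6) = 0x2; 0x0 ⊕ 0x2 = 0x2.
P[4]: E(K, 0x0) = 0xC; 0xA ⊕ 0xC = 0x6.
P[5]: E(K, 0xA) = 0x6; 0x0 ⊕ 0x6 = 0x6.
Blocks that differ from the original plaintext: P[2], P[3].

P[1] = 0x4, P[2] = 0x8, P[3] = 0x2, P[4] = 0x6, P[5] = 0x6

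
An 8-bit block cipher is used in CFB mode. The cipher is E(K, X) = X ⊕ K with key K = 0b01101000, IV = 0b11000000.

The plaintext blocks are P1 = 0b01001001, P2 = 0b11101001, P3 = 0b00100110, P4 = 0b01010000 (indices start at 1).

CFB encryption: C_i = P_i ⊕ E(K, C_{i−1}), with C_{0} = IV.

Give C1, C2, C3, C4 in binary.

C1 = 0b11100001, C2 = 0b01100000, C3 = 0b00101110, C4 = 0b00010110

C1: E(K, 0b11000000) = 0b10101000; 0b01001001 ⊕ 0b10101000 = 0b11100001.
C2: E(K, 0b11100001) = 0b10001001; 0b11101001 ⊕ 0b10001001 = 0b01100000.
C3: E(K, 0b01100000) = 0b00001000; 0b00100110 ⊕ 0b00001000 = 0b00101110.
C4: E(K, 0b00101110) = 0b01000110; 0b01010000 ⊕ 0b01000110 = 0b00010110.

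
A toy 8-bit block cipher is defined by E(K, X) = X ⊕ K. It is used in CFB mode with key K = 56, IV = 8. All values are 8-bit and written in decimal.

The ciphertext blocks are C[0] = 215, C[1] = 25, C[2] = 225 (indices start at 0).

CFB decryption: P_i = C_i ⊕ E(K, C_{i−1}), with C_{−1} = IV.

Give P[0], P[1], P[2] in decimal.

P[0] = 231, P[1] = 246, P[2] = 192

P[0]: E(K, 8) = 48; 215 ⊕ 48 = 231.
P[1]: E(K, 215) = 239; 25 ⊕ 239 = 246.
P[2]: E(K, 25) = 33; 225 ⊕ 33 = 192.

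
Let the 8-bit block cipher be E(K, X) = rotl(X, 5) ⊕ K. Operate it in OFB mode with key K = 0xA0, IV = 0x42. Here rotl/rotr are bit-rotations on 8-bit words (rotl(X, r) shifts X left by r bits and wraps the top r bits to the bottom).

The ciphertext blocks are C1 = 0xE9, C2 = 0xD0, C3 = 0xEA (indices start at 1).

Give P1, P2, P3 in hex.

OFB decryption: S_i = E(K, S_{i−1}) with S_{0} = IV; P_i = C_i ⊕ S_i.
P1: S = E(K, 0x42) = 0xE8; 0xE9 ⊕ 0xE8 = 0x01.
P2: S = E(K, 0xE8) = 0xBD; 0xD0 ⊕ 0xBD = 0x6D.
P3: S = E(K, 0xBD) = 0x17; 0xEA ⊕ 0x17 = 0xFD.

P1 = 0x01, P2 = 0x6D, P3 = 0xFD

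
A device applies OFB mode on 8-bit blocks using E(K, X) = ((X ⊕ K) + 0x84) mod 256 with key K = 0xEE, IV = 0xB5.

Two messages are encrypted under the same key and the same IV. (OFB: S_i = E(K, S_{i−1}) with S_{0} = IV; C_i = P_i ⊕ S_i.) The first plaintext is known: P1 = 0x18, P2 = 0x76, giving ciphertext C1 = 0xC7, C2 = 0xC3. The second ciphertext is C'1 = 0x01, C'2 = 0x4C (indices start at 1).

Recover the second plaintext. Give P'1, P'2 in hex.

P'1 = 0xDE, P'2 = 0xF9

In OFB with a reused IV, both messages share the same keystream S_i, so C_i ⊕ C'_i = P_i ⊕ P'_i and thus P'_i = P_i ⊕ C_i ⊕ C'_i.
P'1: 0x18 ⊕ 0xC7 ⊕ 0x01 = 0xDE.
P'2: 0x76 ⊕ 0xC3 ⊕ 0x4C = 0xF9.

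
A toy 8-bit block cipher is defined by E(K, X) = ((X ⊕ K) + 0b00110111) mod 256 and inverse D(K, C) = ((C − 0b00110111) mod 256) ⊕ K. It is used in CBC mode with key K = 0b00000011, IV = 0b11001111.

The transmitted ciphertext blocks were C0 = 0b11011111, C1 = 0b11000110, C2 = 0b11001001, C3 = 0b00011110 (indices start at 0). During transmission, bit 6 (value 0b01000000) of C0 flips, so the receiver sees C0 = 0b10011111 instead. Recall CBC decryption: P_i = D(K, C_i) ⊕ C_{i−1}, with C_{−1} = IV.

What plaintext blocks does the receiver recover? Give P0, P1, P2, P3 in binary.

Only C0 changed, to 0b10011111. In CBC, a change in C_i garbles P_i and flips the same bit in P_{i+1}. Decrypting the received ciphertext:
P0: D(K, 0b10011111) = 0b01101011; 0b01101011 ⊕ 0b11001111 = 0b10100100.
P1: D(K, 0b11000110) = 0b10001100; 0b10001100 ⊕ 0b10011111 = 0b00010011.
P2: D(K, 0b11001001) = 0b10010001; 0b10010001 ⊕ 0b11000110 = 0b01010111.
P3: D(K, 0b00011110) = 0b11100100; 0b11100100 ⊕ 0b11001001 = 0b00101101.
Blocks that differ from the original plaintext: P0, P1.

P0 = 0b10100100, P1 = 0b00010011, P2 = 0b01010111, P3 = 0b00101101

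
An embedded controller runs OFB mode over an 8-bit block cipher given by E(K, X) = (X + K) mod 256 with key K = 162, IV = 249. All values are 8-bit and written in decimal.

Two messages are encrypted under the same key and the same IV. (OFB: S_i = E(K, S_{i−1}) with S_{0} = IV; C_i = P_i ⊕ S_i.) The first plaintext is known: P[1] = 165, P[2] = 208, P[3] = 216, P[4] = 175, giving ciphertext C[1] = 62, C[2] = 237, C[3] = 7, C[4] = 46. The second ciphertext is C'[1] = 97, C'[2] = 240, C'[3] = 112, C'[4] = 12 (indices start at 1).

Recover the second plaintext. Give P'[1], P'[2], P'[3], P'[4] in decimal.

P'[1] = 250, P'[2] = 205, P'[3] = 175, P'[4] = 141

In OFB with a reused IV, both messages share the same keystream S_i, so C_i ⊕ C'_i = P_i ⊕ P'_i and thus P'_i = P_i ⊕ C_i ⊕ C'_i.
P'[1]: 165 ⊕ 62 ⊕ 97 = 250.
P'[2]: 208 ⊕ 237 ⊕ 240 = 205.
P'[3]: 216 ⊕ 7 ⊕ 112 = 175.
P'[4]: 175 ⊕ 46 ⊕ 12 = 141.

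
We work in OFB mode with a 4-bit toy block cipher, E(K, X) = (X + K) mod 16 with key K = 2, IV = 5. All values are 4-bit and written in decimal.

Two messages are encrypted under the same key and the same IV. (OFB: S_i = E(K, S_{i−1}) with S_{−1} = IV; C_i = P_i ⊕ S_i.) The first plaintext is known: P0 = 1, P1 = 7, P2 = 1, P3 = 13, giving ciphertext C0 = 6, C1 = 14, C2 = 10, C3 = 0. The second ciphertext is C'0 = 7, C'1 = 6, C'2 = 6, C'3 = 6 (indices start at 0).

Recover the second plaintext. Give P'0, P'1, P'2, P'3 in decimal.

P'0 = 0, P'1 = 15, P'2 = 13, P'3 = 11

In OFB with a reused IV, both messages share the same keystream S_i, so C_i ⊕ C'_i = P_i ⊕ P'_i and thus P'_i = P_i ⊕ C_i ⊕ C'_i.
P'0: 1 ⊕ 6 ⊕ 7 = 0.
P'1: 7 ⊕ 14 ⊕ 6 = 15.
P'2: 1 ⊕ 10 ⊕ 6 = 13.
P'3: 13 ⊕ 0 ⊕ 6 = 11.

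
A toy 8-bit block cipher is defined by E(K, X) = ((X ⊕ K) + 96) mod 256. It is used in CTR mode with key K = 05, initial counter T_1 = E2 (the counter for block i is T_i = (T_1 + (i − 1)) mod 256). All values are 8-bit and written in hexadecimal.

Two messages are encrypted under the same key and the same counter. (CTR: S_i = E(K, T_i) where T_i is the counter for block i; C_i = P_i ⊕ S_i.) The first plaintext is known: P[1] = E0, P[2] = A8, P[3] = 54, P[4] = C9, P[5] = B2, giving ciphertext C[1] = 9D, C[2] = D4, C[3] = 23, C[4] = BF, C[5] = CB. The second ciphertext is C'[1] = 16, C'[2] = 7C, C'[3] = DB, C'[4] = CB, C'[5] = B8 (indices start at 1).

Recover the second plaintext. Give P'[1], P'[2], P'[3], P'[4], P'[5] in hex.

In CTR with a reused counter, both messages share the same keystream S_i, so C_i ⊕ C'_i = P_i ⊕ P'_i and thus P'_i = P_i ⊕ C_i ⊕ C'_i.
P'[1]: E0 ⊕ 9D ⊕ 16 = 6B.
P'[2]: A8 ⊕ D4 ⊕ 7C = 00.
P'[3]: 54 ⊕ 23 ⊕ DB = AC.
P'[4]: C9 ⊕ BF ⊕ CB = BD.
P'[5]: B2 ⊕ CB ⊕ B8 = C1.

P'[1] = 6B, P'[2] = 00, P'[3] = AC, P'[4] = BD, P'[5] = C1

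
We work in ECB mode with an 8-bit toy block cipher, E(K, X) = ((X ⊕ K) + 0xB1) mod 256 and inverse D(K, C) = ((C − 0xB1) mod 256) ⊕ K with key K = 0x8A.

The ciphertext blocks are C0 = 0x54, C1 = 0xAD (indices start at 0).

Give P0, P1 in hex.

P0 = 0x29, P1 = 0x76

ECB decryption: P_i = D(K, C_i).
P0: D(K, 0x54) = 0x29.
P1: D(K, 0xAD) = 0x76.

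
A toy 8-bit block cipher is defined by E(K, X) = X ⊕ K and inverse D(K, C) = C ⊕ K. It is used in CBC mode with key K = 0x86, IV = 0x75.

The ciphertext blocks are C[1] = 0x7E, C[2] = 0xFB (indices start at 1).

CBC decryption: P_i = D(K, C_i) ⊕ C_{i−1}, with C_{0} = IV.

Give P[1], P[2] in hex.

P[1]: D(K, 0x7E) = 0xF8; 0xF8 ⊕ 0x75 = 0x8D.
P[2]: D(K, 0xFB) = 0x7D; 0x7D ⊕ 0x7E = 0x03.

P[1] = 0x8D, P[2] = 0x03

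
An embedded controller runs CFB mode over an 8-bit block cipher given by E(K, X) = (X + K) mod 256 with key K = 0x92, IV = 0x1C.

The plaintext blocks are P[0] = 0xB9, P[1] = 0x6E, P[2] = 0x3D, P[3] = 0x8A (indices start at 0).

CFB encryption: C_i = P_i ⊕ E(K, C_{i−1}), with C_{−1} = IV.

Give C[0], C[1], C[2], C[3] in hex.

C[0] = 0x17, C[1] = 0xC7, C[2] = 0x64, C[3] = 0x7C

C[0]: E(K, 0x1C) = 0xAE; 0xB9 ⊕ 0xAE = 0x17.
C[1]: E(K, 0x17) = 0xA9; 0x6E ⊕ 0xA9 = 0xC7.
C[2]: E(K, 0xC7) = 0x59; 0x3D ⊕ 0x59 = 0x64.
C[3]: E(K, 0x64) = 0xF6; 0x8A ⊕ 0xF6 = 0x7C.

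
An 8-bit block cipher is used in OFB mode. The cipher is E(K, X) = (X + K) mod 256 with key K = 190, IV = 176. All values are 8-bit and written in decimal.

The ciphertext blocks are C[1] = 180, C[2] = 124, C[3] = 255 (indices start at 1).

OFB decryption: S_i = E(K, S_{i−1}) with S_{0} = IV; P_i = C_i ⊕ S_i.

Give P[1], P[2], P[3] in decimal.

P[1]: S = E(K, 176) = 110; 180 ⊕ 110 = 218.
P[2]: S = E(K, 110) = 44; 124 ⊕ 44 = 80.
P[3]: S = E(K, 44) = 234; 255 ⊕ 234 = 21.

P[1] = 218, P[2] = 80, P[3] = 21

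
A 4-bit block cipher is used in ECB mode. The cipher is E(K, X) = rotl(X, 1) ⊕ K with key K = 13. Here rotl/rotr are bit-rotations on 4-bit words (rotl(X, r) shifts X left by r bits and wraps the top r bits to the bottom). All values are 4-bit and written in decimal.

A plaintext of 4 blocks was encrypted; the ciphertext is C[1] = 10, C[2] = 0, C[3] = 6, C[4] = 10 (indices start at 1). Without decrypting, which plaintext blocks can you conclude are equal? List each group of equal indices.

ECB encrypts each block independently with the same key, so equal ciphertext blocks imply equal plaintext blocks.
C[1] = C[4] = 10, so P[1] = P[4].

P[1] = P[4]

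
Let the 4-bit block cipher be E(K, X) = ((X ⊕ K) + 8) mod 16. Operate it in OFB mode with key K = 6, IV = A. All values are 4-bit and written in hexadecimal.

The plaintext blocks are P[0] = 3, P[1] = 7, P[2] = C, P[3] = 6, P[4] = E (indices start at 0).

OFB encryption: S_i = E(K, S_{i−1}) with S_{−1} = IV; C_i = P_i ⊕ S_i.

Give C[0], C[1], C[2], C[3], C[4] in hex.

C[0] = 7, C[1] = D, C[2] = 8, C[3] = C, C[4] = A

C[0]: S = E(K, A) = 4; 3 ⊕ 4 = 7.
C[1]: S = E(K, 4) = A; 7 ⊕ A = D.
C[2]: S = E(K, A) = 4; C ⊕ 4 = 8.
C[3]: S = E(K, 4) = A; 6 ⊕ A = C.
C[4]: S = E(K, A) = 4; E ⊕ 4 = A.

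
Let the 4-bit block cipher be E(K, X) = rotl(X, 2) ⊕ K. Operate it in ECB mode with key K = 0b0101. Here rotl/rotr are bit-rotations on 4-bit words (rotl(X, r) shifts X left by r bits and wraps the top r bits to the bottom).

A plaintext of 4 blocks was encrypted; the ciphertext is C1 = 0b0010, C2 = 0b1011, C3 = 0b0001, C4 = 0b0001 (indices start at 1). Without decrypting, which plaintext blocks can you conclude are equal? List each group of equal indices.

P3 = P4

ECB encrypts each block independently with the same key, so equal ciphertext blocks imply equal plaintext blocks.
C3 = C4 = 0b0001, so P3 = P4.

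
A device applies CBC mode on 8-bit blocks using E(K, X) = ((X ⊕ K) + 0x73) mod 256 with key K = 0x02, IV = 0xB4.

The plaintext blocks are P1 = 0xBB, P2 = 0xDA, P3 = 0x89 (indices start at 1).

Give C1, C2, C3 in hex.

CBC encryption: C_i = E(K, P_i ⊕ C_{i−1}), with C_{0} = IV.
C1: P1 ⊕ 0xB4 = 0x0F; E(K, 0x0F) = 0x80.
C2: P2 ⊕ 0x80 = 0x5A; E(K, 0x5A) = 0xCB.
C3: P3 ⊕ 0xCB = 0x42; E(K, 0x42) = 0xB3.

C1 = 0x80, C2 = 0xCB, C3 = 0xB3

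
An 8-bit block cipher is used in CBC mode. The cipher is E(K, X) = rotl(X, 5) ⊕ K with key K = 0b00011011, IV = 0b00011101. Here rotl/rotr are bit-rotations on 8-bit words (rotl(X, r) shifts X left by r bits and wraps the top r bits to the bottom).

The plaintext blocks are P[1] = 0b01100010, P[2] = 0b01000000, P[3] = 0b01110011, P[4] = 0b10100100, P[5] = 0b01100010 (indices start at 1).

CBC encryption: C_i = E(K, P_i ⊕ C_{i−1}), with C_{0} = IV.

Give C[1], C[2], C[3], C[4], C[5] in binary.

C[1]: P[1] ⊕ 0b00011101 = 0b01111111; E(K, 0b01111111) = 0b11110100.
C[2]: P[2] ⊕ 0b11110100 = 0b10110100; E(K, 0b10110100) = 0b10001101.
C[3]: P[3] ⊕ 0b10001101 = 0b11111110; E(K, 0b11111110) = 0b11000100.
C[4]: P[4] ⊕ 0b11000100 = 0b01100000; E(K, 0b01100000) = 0b00010111.
C[5]: P[5] ⊕ 0b00010111 = 0b01110101; E(K, 0b01110101) = 0b10110101.

C[1] = 0b11110100, C[2] = 0b10001101, C[3] = 0b11000100, C[4] = 0b00010111, C[5] = 0b10110101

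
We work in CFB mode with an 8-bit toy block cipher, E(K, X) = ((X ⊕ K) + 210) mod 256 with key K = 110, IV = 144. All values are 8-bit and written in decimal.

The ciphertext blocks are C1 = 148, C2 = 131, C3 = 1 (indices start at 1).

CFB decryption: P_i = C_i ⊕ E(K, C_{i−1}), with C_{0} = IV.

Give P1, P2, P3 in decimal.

P1 = 68, P2 = 79, P3 = 190

P1: E(K, 144) = 208; 148 ⊕ 208 = 68.
P2: E(K, 148) = 204; 131 ⊕ 204 = 79.
P3: E(K, 131) = 191; 1 ⊕ 191 = 190.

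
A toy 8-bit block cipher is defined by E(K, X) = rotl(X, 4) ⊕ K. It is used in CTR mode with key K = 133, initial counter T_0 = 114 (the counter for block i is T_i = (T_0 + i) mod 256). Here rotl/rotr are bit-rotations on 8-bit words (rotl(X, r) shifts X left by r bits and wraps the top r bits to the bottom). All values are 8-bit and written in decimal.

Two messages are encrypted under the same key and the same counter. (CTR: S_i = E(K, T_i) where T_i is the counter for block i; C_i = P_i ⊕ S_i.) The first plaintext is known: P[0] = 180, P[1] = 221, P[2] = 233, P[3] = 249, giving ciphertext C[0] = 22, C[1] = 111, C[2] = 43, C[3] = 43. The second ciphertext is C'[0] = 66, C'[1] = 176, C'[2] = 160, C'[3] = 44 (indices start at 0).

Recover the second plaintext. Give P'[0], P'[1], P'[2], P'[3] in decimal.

P'[0] = 224, P'[1] = 2, P'[2] = 98, P'[3] = 254

In CTR with a reused counter, both messages share the same keystream S_i, so C_i ⊕ C'_i = P_i ⊕ P'_i and thus P'_i = P_i ⊕ C_i ⊕ C'_i.
P'[0]: 180 ⊕ 22 ⊕ 66 = 224.
P'[1]: 221 ⊕ 111 ⊕ 176 = 2.
P'[2]: 233 ⊕ 43 ⊕ 160 = 98.
P'[3]: 249 ⊕ 43 ⊕ 44 = 254.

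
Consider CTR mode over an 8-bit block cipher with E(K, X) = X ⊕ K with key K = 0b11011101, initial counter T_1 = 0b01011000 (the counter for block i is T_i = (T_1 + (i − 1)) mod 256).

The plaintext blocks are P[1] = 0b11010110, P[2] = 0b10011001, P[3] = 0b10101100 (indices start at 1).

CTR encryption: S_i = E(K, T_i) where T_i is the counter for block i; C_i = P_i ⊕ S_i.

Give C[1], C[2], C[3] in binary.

C[1]: T = 0b01011000, S = E(K, T) = 0b10000101; 0b11010110 ⊕ 0b10000101 = 0b01010011.
C[2]: T = 0b01011001, S = E(K, T) = 0b10000100; 0b10011001 ⊕ 0b10000100 = 0b00011101.
C[3]: T = 0b01011010, S = E(K, T) = 0b10000111; 0b10101100 ⊕ 0b10000111 = 0b00101011.

C[1] = 0b01010011, C[2] = 0b00011101, C[3] = 0b00101011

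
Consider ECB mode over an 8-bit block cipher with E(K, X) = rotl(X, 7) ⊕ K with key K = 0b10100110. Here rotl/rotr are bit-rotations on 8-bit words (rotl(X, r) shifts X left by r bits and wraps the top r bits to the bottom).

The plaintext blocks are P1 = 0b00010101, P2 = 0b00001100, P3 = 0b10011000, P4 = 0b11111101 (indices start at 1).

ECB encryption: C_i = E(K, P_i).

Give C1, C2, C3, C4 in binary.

C1: E(K, 0b00010101) = 0b00101100.
C2: E(K, 0b00001100) = 0b10100000.
C3: E(K, 0b10011000) = 0b11101010.
C4: E(K, 0b11111101) = 0b01011000.

C1 = 0b00101100, C2 = 0b10100000, C3 = 0b11101010, C4 = 0b01011000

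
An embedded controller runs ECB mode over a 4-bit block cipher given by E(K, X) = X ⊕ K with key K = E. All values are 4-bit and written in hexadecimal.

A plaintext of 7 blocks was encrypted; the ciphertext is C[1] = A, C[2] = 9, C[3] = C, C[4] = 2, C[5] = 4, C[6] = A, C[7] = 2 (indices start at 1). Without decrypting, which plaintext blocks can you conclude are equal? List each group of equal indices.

P[1] = P[6]; P[4] = P[7]

ECB encrypts each block independently with the same key, so equal ciphertext blocks imply equal plaintext blocks.
C[1] = C[6] = A, so P[1] = P[6].
C[4] = C[7] = 2, so P[4] = P[7].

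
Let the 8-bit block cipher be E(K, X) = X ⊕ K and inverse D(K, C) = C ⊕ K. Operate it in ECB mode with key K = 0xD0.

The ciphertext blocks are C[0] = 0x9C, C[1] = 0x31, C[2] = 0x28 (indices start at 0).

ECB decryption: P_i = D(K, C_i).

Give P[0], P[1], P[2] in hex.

P[0] = 0x4C, P[1] = 0xE1, P[2] = 0xF8

P[0]: D(K, 0x9C) = 0x4C.
P[1]: D(K, 0x31) = 0xE1.
P[2]: D(K, 0x28) = 0xF8.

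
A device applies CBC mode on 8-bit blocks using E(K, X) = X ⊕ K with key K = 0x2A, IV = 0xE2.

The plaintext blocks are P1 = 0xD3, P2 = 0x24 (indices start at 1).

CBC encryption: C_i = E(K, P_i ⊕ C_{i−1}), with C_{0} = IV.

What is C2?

C1: P1 ⊕ 0xE2 = 0x31; E(K, 0x31) = 0x1B.
C2: P2 ⊕ 0x1B = 0x3F; E(K, 0x3F) = 0x15.

C2 = 0x15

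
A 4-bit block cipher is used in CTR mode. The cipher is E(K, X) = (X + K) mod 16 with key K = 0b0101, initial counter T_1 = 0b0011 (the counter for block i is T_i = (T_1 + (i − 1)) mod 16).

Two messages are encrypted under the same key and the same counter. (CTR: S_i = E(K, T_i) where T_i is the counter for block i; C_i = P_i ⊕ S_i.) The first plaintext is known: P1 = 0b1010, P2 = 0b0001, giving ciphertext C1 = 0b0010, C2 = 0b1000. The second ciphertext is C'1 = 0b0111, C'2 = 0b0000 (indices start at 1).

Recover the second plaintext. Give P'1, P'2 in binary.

P'1 = 0b1111, P'2 = 0b1001

In CTR with a reused counter, both messages share the same keystream S_i, so C_i ⊕ C'_i = P_i ⊕ P'_i and thus P'_i = P_i ⊕ C_i ⊕ C'_i.
P'1: 0b1010 ⊕ 0b0010 ⊕ 0b0111 = 0b1111.
P'2: 0b0001 ⊕ 0b1000 ⊕ 0b0000 = 0b1001.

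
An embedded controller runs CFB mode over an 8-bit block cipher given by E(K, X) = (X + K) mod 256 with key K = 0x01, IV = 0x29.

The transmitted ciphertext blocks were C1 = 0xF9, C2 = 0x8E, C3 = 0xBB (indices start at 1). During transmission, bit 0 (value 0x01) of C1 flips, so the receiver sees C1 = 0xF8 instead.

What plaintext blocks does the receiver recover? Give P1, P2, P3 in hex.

CFB decryption: P_i = C_i ⊕ E(K, C_{i−1}), with C_{0} = IV.
Only C1 changed, to 0xF8. In CFB, a change in C_i flips the same bit in P_i and garbles P_{i+1}. Decrypting the received ciphertext:
P1: E(K, 0x29) = 0x2A; 0xF8 ⊕ 0x2A = 0xD2.
P2: E(K, 0xF8) = 0xF9; 0x8E ⊕ 0xF9 = 0x77.
P3: E(K, 0x8E) = 0x8F; 0xBB ⊕ 0x8F = 0x34.
Blocks that differ from the original plaintext: P1, P2.

P1 = 0xD2, P2 = 0x77, P3 = 0x34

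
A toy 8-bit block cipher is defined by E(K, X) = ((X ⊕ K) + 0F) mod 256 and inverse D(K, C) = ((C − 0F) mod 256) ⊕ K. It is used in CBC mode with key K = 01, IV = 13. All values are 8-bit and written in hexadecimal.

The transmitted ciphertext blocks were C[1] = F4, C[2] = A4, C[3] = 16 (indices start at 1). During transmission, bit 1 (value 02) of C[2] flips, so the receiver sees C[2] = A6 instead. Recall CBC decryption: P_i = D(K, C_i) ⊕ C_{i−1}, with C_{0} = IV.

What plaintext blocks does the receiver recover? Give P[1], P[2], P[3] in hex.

Only C[2] changed, to A6. In CBC, a change in C_i garbles P_i and flips the same bit in P_{i+1}. Decrypting the received ciphertext:
P[1]: D(K, F4) = E4; E4 ⊕ 13 = F7.
P[2]: D(K, A6) = 96; 96 ⊕ F4 = 62.
P[3]: D(K, 16) = 06; 06 ⊕ A6 = A0.
Blocks that differ from the original plaintext: P[2], P[3].

P[1] = F7, P[2] = 62, P[3] = A0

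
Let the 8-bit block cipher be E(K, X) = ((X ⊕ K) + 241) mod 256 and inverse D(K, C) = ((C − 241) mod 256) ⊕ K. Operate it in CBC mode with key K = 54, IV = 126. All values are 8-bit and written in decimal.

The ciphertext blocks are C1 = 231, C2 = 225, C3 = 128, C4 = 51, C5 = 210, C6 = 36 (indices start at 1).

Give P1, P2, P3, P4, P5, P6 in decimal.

P1 = 190, P2 = 33, P3 = 88, P4 = 244, P5 = 228, P6 = 215

CBC decryption: P_i = D(K, C_i) ⊕ C_{i−1}, with C_{0} = IV.
P1: D(K, 231) = 192; 192 ⊕ 126 = 190.
P2: D(K, 225) = 198; 198 ⊕ 231 = 33.
P3: D(K, 128) = 185; 185 ⊕ 225 = 88.
P4: D(K, 51) = 116; 116 ⊕ 128 = 244.
P5: D(K, 210) = 215; 215 ⊕ 51 = 228.
P6: D(K, 36) = 5; 5 ⊕ 210 = 215.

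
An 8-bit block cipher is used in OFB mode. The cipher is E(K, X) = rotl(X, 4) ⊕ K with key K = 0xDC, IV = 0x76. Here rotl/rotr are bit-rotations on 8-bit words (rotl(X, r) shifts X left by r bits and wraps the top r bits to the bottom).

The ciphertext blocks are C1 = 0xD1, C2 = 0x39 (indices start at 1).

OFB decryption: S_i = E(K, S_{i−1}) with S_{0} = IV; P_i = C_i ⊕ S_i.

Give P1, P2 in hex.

P1 = 0x6A, P2 = 0x5E

P1: S = E(K, 0x76) = 0xBB; 0xD1 ⊕ 0xBB = 0x6A.
P2: S = E(K, 0xBB) = 0x67; 0x39 ⊕ 0x67 = 0x5E.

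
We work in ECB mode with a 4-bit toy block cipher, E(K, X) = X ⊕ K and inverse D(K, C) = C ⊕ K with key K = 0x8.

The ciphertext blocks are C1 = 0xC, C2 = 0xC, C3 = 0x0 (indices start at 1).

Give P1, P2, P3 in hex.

P1 = 0x4, P2 = 0x4, P3 = 0x8

ECB decryption: P_i = D(K, C_i).
P1: D(K, 0xC) = 0x4.
P2: D(K, 0xC) = 0x4.
P3: D(K, 0x0) = 0x8.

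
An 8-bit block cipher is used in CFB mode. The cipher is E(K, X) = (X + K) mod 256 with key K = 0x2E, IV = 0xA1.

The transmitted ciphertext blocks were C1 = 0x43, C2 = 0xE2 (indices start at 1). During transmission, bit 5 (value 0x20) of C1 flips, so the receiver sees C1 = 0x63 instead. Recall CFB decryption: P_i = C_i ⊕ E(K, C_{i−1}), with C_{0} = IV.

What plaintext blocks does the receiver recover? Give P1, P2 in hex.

P1 = 0xAC, P2 = 0x73

Only C1 changed, to 0x63. In CFB, a change in C_i flips the same bit in P_i and garbles P_{i+1}. Decrypting the received ciphertext:
P1: E(K, 0xA1) = 0xCF; 0x63 ⊕ 0xCF = 0xAC.
P2: E(K, 0x63) = 0x91; 0xE2 ⊕ 0x91 = 0x73.
Blocks that differ from the original plaintext: P1, P2.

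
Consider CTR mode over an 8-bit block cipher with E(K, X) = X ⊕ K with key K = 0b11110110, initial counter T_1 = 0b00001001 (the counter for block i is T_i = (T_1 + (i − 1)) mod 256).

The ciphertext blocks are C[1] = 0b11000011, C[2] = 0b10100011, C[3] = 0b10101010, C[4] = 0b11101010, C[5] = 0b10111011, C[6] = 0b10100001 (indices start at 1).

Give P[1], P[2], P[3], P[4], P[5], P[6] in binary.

CTR decryption: S_i = E(K, T_i) where T_i is the counter for block i; P_i = C_i ⊕ S_i.
P[1]: T = 0b00001001, S = E(K, T) = 0b11111111; 0b11000011 ⊕ 0b11111111 = 0b00111100.
P[2]: T = 0b00001010, S = E(K, T) = 0b11111100; 0b10100011 ⊕ 0b11111100 = 0b01011111.
P[3]: T = 0b00001011, S = E(K, T) = 0b11111101; 0b10101010 ⊕ 0b11111101 = 0b01010111.
P[4]: T = 0b00001100, S = E(K, T) = 0b11111010; 0b11101010 ⊕ 0b11111010 = 0b00010000.
P[5]: T = 0b00001101, S = E(K, T) = 0b11111011; 0b10111011 ⊕ 0b11111011 = 0b01000000.
P[6]: T = 0b00001110, S = E(K, T) = 0b11111000; 0b10100001 ⊕ 0b11111000 = 0b01011001.

P[1] = 0b00111100, P[2] = 0b01011111, P[3] = 0b01010111, P[4] = 0b00010000, P[5] = 0b01000000, P[6] = 0b01011001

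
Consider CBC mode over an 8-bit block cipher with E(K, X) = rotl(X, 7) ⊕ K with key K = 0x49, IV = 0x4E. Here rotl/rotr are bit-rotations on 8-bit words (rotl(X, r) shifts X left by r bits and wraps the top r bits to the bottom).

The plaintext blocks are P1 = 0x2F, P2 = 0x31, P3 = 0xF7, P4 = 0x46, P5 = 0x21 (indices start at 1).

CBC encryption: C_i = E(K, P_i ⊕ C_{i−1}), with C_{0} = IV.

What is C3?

C3 = 0x24

C1: P1 ⊕ 0x4E = 0x61; E(K, 0x61) = 0xF9.
C2: P2 ⊕ 0xF9 = 0xC8; E(K, 0xC8) = 0x2D.
C3: P3 ⊕ 0x2D = 0xDA; E(K, 0xDA) = 0x24.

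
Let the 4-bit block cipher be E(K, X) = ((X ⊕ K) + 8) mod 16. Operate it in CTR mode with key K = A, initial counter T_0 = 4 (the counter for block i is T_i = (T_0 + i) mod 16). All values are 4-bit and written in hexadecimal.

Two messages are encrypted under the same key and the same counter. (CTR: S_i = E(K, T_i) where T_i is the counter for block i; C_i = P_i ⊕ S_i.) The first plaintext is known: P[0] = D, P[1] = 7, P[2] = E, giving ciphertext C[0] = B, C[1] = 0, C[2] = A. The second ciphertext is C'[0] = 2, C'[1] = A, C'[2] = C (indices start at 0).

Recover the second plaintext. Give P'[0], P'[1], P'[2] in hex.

P'[0] = 4, P'[1] = D, P'[2] = 8

In CTR with a reused counter, both messages share the same keystream S_i, so C_i ⊕ C'_i = P_i ⊕ P'_i and thus P'_i = P_i ⊕ C_i ⊕ C'_i.
P'[0]: D ⊕ B ⊕ 2 = 4.
P'[1]: 7 ⊕ 0 ⊕ A = D.
P'[2]: E ⊕ A ⊕ C = 8.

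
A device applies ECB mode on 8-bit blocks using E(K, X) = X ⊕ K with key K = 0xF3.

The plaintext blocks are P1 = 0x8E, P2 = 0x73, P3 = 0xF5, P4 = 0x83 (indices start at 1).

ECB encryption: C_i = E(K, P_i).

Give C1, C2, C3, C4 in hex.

C1: E(K, 0x8E) = 0x7D.
C2: E(K, 0x73) = 0x80.
C3: E(K, 0xF5) = 0x06.
C4: E(K, 0x83) = 0x70.

C1 = 0x7D, C2 = 0x80, C3 = 0x06, C4 = 0x70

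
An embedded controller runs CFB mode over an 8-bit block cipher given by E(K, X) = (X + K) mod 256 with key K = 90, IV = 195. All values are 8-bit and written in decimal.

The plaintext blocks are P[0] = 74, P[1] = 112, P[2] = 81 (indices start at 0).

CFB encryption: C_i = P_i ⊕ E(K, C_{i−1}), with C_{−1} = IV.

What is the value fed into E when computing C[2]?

C[0]: E(K, 195) = 29; 74 ⊕ 29 = 87.
C[1]: E(K, 87) = 177; 112 ⊕ 177 = 193.
C[2]: E(K, 193) = 27; 81 ⊕ 27 = 74.
So the input to E for block [2] is 193.

193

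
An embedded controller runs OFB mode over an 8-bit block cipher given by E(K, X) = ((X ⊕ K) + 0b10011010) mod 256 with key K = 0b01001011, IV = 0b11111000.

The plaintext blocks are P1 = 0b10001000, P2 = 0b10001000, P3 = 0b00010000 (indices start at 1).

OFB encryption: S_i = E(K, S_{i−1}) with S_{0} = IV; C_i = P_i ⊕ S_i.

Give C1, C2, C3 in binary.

C1: S = E(K, 0b11111000) = 0b01001101; 0b10001000 ⊕ 0b01001101 = 0b11000101.
C2: S = E(K, 0b01001101) = 0b10100000; 0b10001000 ⊕ 0b10100000 = 0b00101000.
C3: S = E(K, 0b10100000) = 0b10000101; 0b00010000 ⊕ 0b10000101 = 0b10010101.

C1 = 0b11000101, C2 = 0b00101000, C3 = 0b10010101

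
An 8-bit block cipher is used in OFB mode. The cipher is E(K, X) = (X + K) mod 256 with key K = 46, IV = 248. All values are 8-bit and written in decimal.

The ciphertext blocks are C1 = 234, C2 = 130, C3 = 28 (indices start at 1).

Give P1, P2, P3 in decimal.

OFB decryption: S_i = E(K, S_{i−1}) with S_{0} = IV; P_i = C_i ⊕ S_i.
P1: S = E(K, 248) = 38; 234 ⊕ 38 = 204.
P2: S = E(K, 38) = 84; 130 ⊕ 84 = 214.
P3: S = E(K, 84) = 130; 28 ⊕ 130 = 158.

P1 = 204, P2 = 214, P3 = 158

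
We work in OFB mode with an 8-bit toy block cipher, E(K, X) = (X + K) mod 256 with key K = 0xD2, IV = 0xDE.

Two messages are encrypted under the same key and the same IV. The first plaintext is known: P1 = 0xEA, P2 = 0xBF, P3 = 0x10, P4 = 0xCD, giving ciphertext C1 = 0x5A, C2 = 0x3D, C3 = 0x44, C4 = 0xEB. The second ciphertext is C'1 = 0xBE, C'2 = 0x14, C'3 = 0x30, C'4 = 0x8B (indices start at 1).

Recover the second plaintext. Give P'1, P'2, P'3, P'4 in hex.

P'1 = 0x0E, P'2 = 0x96, P'3 = 0x64, P'4 = 0xAD

In OFB with a reused IV, both messages share the same keystream S_i, so C_i ⊕ C'_i = P_i ⊕ P'_i and thus P'_i = P_i ⊕ C_i ⊕ C'_i.
P'1: 0xEA ⊕ 0x5A ⊕ 0xBE = 0x0E.
P'2: 0xBF ⊕ 0x3D ⊕ 0x14 = 0x96.
P'3: 0x10 ⊕ 0x44 ⊕ 0x30 = 0x64.
P'4: 0xCD ⊕ 0xEB ⊕ 0x8B = 0xAD.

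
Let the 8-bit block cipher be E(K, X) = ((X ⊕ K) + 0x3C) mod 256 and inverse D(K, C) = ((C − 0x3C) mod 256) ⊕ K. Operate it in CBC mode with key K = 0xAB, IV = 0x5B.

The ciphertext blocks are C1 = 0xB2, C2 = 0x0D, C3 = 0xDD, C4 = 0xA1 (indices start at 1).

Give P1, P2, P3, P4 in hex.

P1 = 0x86, P2 = 0xC8, P3 = 0x07, P4 = 0x13

CBC decryption: P_i = D(K, C_i) ⊕ C_{i−1}, with C_{0} = IV.
P1: D(K, 0xB2) = 0xDD; 0xDD ⊕ 0x5B = 0x86.
P2: D(K, 0x0D) = 0x7A; 0x7A ⊕ 0xB2 = 0xC8.
P3: D(K, 0xDD) = 0x0A; 0x0A ⊕ 0x0D = 0x07.
P4: D(K, 0xA1) = 0xCE; 0xCE ⊕ 0xDD = 0x13.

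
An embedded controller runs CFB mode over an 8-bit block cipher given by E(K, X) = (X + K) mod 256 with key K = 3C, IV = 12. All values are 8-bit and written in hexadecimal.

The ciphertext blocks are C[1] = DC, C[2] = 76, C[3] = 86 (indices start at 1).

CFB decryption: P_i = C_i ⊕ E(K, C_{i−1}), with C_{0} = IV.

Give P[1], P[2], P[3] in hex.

P[1] = 92, P[2] = 6E, P[3] = 34

P[1]: E(K, 12) = 4E; DC ⊕ 4E = 92.
P[2]: E(K, DC) = 18; 76 ⊕ 18 = 6E.
P[3]: E(K, 76) = B2; 86 ⊕ B2 = 34.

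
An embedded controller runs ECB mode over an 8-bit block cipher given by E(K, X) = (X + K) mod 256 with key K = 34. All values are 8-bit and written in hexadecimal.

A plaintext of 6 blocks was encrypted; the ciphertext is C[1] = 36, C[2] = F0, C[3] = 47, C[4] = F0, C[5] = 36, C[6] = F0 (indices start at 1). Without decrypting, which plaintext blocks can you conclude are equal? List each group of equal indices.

P[1] = P[5]; P[2] = P[4] = P[6]

ECB encrypts each block independently with the same key, so equal ciphertext blocks imply equal plaintext blocks.
C[1] = C[5] = 36, so P[1] = P[5].
C[2] = C[4] = C[6] = F0, so P[2] = P[4] = P[6].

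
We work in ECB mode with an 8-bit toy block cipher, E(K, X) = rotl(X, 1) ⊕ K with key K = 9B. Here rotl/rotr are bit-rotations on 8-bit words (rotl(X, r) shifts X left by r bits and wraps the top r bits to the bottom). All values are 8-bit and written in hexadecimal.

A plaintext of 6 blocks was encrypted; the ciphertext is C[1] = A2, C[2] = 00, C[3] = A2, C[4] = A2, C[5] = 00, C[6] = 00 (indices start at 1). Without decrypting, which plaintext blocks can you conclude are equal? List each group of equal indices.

ECB encrypts each block independently with the same key, so equal ciphertext blocks imply equal plaintext blocks.
C[1] = C[3] = C[4] = A2, so P[1] = P[3] = P[4].
C[2] = C[5] = C[6] = 00, so P[2] = P[5] = P[6].

P[1] = P[3] = P[4]; P[2] = P[5] = P[6]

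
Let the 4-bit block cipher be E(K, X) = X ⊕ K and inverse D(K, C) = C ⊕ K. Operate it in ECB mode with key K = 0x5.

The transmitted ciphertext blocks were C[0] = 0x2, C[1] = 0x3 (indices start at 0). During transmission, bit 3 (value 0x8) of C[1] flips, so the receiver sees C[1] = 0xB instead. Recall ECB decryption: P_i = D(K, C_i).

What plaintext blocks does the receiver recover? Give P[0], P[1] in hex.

P[0] = 0x7, P[1] = 0xE

Only C[1] changed, to 0xB. In ECB, a change in C_i affects only P_i. Decrypting the received ciphertext:
P[0]: D(K, 0x2) = 0x7.
P[1]: D(K, 0xB) = 0xE.
Blocks that differ from the original plaintext: P[1].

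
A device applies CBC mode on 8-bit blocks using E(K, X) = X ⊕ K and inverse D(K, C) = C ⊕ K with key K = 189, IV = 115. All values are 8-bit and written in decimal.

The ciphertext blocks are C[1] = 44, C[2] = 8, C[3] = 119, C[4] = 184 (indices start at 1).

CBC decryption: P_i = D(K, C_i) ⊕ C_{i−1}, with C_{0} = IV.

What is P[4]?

P[4] = 114

P[4]: D(K, 184) = 5; 5 ⊕ 119 = 114.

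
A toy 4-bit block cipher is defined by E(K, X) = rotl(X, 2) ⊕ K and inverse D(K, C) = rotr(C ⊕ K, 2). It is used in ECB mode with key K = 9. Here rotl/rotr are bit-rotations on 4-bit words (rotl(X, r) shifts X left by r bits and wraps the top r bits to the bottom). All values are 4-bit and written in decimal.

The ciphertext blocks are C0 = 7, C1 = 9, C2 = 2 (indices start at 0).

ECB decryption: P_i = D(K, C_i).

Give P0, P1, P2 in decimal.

P0: D(K, 7) = 11.
P1: D(K, 9) = 0.
P2: D(K, 2) = 14.

P0 = 11, P1 = 0, P2 = 14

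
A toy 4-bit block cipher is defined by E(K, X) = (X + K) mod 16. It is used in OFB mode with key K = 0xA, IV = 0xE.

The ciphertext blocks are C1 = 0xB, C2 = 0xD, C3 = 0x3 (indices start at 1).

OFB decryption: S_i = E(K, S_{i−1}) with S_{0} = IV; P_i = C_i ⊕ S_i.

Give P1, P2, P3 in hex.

P1 = 0x3, P2 = 0xF, P3 = 0xF

P1: S = E(K, 0xE) = 0x8; 0xB ⊕ 0x8 = 0x3.
P2: S = E(K, 0x8) = 0x2; 0xD ⊕ 0x2 = 0xF.
P3: S = E(K, 0x2) = 0xC; 0x3 ⊕ 0xC = 0xF.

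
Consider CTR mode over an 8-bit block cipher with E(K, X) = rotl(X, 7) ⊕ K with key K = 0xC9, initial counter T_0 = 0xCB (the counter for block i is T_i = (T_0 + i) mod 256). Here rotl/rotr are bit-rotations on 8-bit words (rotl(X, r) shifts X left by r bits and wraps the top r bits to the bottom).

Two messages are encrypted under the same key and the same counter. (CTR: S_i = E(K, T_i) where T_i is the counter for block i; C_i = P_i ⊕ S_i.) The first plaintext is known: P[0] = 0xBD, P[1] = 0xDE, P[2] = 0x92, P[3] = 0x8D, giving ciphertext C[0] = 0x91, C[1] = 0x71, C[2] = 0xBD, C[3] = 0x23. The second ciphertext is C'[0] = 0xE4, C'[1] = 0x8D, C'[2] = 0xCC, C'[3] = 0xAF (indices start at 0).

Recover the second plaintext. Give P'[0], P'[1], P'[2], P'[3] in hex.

P'[0] = 0xC8, P'[1] = 0x22, P'[2] = 0xE3, P'[3] = 0x01

In CTR with a reused counter, both messages share the same keystream S_i, so C_i ⊕ C'_i = P_i ⊕ P'_i and thus P'_i = P_i ⊕ C_i ⊕ C'_i.
P'[0]: 0xBD ⊕ 0x91 ⊕ 0xE4 = 0xC8.
P'[1]: 0xDE ⊕ 0x71 ⊕ 0x8D = 0x22.
P'[2]: 0x92 ⊕ 0xBD ⊕ 0xCC = 0xE3.
P'[3]: 0x8D ⊕ 0x23 ⊕ 0xAF = 0x01.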